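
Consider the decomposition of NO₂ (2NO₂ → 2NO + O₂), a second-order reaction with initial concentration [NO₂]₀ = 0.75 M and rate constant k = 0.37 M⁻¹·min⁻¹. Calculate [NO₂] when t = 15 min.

0.1453 M

Step 1: For a second-order reaction: 1/[NO₂] = 1/[NO₂]₀ + kt
Step 2: 1/[NO₂] = 1/0.75 + 0.37 × 15
Step 3: 1/[NO₂] = 1.333 + 5.55 = 6.883
Step 4: [NO₂] = 1/6.883 = 0.1453 M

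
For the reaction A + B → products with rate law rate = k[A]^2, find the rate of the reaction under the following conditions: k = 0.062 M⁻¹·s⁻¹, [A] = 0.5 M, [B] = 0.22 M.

0.0155 M/s

Step 1: The rate law is rate = k[A]^2
Step 2: Note that the rate does not depend on [B] (zero order in B).
Step 3: rate = 0.062 × (0.5)^2 = 0.0155 M/s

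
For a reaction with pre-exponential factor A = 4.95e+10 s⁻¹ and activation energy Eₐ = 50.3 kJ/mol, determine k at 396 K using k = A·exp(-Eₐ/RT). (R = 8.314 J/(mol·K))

1.15e+04 s⁻¹

Step 1: Use the Arrhenius equation: k = A × exp(-Eₐ/RT)
Step 2: Convert Eₐ to J/mol: 50.3 kJ/mol = 50300 J/mol
Step 3: Calculate the exponent: -Eₐ/(RT) = -50300/(8.314 × 396) = -15.27787
Step 4: k = 4.95e+10 × exp(-15.27787)
Step 5: k = 4.95e+10 × 2.31689e-07 = 1.1469e+04 s⁻¹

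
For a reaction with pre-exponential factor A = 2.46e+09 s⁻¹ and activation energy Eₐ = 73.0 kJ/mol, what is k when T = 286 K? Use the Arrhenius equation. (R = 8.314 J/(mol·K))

1.14e-04 s⁻¹

Step 1: Use the Arrhenius equation: k = A × exp(-Eₐ/RT)
Step 2: Convert Eₐ to J/mol: 73.0 kJ/mol = 73000 J/mol
Step 3: Calculate the exponent: -Eₐ/(RT) = -73000/(8.314 × 286) = -30.70060
Step 4: k = 2.46e+09 × exp(-30.70060)
Step 5: k = 2.46e+09 × 4.64407e-14 = 1.1424e-04 s⁻¹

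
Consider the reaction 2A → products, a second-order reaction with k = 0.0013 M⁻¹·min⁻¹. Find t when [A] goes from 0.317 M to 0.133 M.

3357 min

Step 1: For second-order: t = (1/[A] - 1/[A]₀)/k
Step 2: t = (1/0.133 - 1/0.317)/0.0013
Step 3: t = (7.519 - 3.155)/0.0013
Step 4: t = 4.364/0.0013 = 3357 min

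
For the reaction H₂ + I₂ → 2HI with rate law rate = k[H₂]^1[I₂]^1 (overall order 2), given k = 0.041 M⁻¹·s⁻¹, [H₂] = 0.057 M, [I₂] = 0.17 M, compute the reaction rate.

0.0003973 M/s

Step 1: The rate law is rate = k[H₂]^1[I₂]^1, overall order = 1+1 = 2
Step 2: Substitute values: rate = 0.041 × (0.057)^1 × (0.17)^1
Step 3: rate = 0.041 × 0.057 × 0.17 = 0.00039729 M/s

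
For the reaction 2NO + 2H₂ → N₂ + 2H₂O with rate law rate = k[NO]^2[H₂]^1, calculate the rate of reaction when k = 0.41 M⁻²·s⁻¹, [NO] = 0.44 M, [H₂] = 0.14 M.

0.01111 M/s

Step 1: The rate law is rate = k[NO]^2[H₂]^1
Step 2: Substitute: rate = 0.41 × (0.44)^2 × (0.14)^1
Step 3: rate = 0.41 × 0.1936 × 0.14 = 0.0111126 M/s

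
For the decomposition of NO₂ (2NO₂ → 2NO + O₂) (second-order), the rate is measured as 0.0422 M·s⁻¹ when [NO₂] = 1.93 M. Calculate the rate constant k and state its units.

0.01133 M⁻¹·s⁻¹

Step 1: rate = k[NO₂]^2, so k = rate / [NO₂]^2.
Step 2: k = 0.0422 / (1.93)^2 = 0.0422 / 3.725.
Step 3: k = 0.01133 M⁻¹·s⁻¹.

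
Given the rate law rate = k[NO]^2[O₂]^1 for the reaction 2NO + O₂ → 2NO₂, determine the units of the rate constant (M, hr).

M⁻²·hr⁻¹

Step 1: Overall order = 2 + 1 = 3.
Step 2: rate has units M·hr⁻¹; [NO]^2[O₂]^1 has units M^3.
Step 3: k = rate/([NO]^2[O₂]^1), so units of k = M^(1-3)·hr⁻¹ = M⁻²·hr⁻¹.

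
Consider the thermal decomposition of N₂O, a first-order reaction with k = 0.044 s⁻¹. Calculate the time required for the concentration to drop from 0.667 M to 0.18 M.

29.77 s

Step 1: For first-order: t = ln([N₂O]₀/[N₂O])/k
Step 2: t = ln(0.667/0.18)/0.044
Step 3: t = ln(3.706)/0.044
Step 4: t = 1.31/0.044 = 29.77 s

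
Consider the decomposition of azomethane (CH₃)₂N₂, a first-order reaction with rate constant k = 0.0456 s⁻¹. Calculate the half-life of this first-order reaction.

15.2 s

Step 1: For a first-order reaction, t₁/₂ = ln(2)/k
Step 2: t₁/₂ = ln(2)/0.0456
Step 3: t₁/₂ = 0.6931/0.0456 = 15.2 s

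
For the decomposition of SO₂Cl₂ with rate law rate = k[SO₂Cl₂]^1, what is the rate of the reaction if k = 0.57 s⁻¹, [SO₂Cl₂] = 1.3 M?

0.741 M/s

Step 1: Identify the rate law: rate = k[SO₂Cl₂]^1
Step 2: Substitute values: rate = 0.57 × (1.3)^1
Step 3: Calculate: rate = 0.57 × 1.3 = 0.741 M/s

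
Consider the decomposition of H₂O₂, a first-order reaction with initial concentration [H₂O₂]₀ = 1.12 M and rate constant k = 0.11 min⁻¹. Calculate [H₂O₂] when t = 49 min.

0.005109 M

Step 1: For a first-order reaction: [H₂O₂] = [H₂O₂]₀ × e^(-kt)
Step 2: [H₂O₂] = 1.12 × e^(-0.11 × 49)
Step 3: [H₂O₂] = 1.12 × e^(-5.39)
Step 4: [H₂O₂] = 1.12 × 0.00456197 = 0.005109 M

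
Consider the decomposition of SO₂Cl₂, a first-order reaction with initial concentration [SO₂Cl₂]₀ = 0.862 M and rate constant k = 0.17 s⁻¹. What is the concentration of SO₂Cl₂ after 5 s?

0.3684 M

Step 1: For a first-order reaction: [SO₂Cl₂] = [SO₂Cl₂]₀ × e^(-kt)
Step 2: [SO₂Cl₂] = 0.862 × e^(-0.17 × 5)
Step 3: [SO₂Cl₂] = 0.862 × e^(-0.85)
Step 4: [SO₂Cl₂] = 0.862 × 0.427415 = 0.3684 M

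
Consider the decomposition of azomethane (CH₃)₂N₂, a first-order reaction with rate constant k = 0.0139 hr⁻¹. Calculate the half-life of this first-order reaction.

49.87 hr

Step 1: For a first-order reaction, t₁/₂ = ln(2)/k
Step 2: t₁/₂ = ln(2)/0.0139
Step 3: t₁/₂ = 0.6931/0.0139 = 49.87 hr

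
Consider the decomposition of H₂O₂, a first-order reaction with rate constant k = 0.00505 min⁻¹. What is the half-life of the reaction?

137.3 min

Step 1: For a first-order reaction, t₁/₂ = ln(2)/k
Step 2: t₁/₂ = ln(2)/0.00505
Step 3: t₁/₂ = 0.6931/0.00505 = 137.3 min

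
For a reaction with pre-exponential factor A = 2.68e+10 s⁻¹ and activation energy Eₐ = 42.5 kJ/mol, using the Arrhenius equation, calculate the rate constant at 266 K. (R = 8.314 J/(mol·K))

1.21e+02 s⁻¹

Step 1: Use the Arrhenius equation: k = A × exp(-Eₐ/RT)
Step 2: Convert Eₐ to J/mol: 42.5 kJ/mol = 42500 J/mol
Step 3: Calculate the exponent: -Eₐ/(RT) = -42500/(8.314 × 266) = -19.21752
Step 4: k = 2.68e+10 × exp(-19.21752)
Step 5: k = 2.68e+10 × 4.50751e-09 = 1.2080e+02 s⁻¹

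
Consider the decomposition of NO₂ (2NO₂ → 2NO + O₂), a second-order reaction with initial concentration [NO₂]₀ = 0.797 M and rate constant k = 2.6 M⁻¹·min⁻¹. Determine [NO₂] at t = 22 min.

0.01711 M

Step 1: For a second-order reaction: 1/[NO₂] = 1/[NO₂]₀ + kt
Step 2: 1/[NO₂] = 1/0.797 + 2.6 × 22
Step 3: 1/[NO₂] = 1.255 + 57.2 = 58.45
Step 4: [NO₂] = 1/58.45 = 0.01711 M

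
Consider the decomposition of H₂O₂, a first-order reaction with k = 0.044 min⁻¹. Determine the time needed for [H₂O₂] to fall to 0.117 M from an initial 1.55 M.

58.72 min

Step 1: For first-order: t = ln([H₂O₂]₀/[H₂O₂])/k
Step 2: t = ln(1.55/0.117)/0.044
Step 3: t = ln(13.25)/0.044
Step 4: t = 2.584/0.044 = 58.72 min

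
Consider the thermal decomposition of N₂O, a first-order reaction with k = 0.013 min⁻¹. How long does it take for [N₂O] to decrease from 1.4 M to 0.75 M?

48.01 min

Step 1: For first-order: t = ln([N₂O]₀/[N₂O])/k
Step 2: t = ln(1.4/0.75)/0.013
Step 3: t = ln(1.867)/0.013
Step 4: t = 0.6242/0.013 = 48.01 min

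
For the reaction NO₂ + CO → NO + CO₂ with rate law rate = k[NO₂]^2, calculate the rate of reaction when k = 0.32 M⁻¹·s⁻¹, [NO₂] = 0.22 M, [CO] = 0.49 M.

0.01549 M/s

Step 1: The rate law is rate = k[NO₂]^2
Step 2: Note that the rate does not depend on [CO] (zero order in CO).
Step 3: rate = 0.32 × (0.22)^2 = 0.015488 M/s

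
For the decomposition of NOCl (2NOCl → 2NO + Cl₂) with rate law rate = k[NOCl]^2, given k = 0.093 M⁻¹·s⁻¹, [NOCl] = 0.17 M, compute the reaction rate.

0.002688 M/s

Step 1: Identify the rate law: rate = k[NOCl]^2
Step 2: Substitute values: rate = 0.093 × (0.17)^2
Step 3: Calculate: rate = 0.093 × 0.0289 = 0.0026877 M/s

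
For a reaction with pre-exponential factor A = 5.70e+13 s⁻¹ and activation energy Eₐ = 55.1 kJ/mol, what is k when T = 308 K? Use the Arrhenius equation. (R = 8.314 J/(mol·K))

2.58e+04 s⁻¹

Step 1: Use the Arrhenius equation: k = A × exp(-Eₐ/RT)
Step 2: Convert Eₐ to J/mol: 55.1 kJ/mol = 55100 J/mol
Step 3: Calculate the exponent: -Eₐ/(RT) = -55100/(8.314 × 308) = -21.51745
Step 4: k = 5.70e+13 × exp(-21.51745)
Step 5: k = 5.70e+13 × 4.51950e-10 = 2.5761e+04 s⁻¹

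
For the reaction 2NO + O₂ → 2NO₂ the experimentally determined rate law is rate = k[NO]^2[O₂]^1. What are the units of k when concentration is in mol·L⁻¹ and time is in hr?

(mol·L⁻¹)⁻²·hr⁻¹

Step 1: Overall order = 2 + 1 = 3.
Step 2: rate has units mol·L⁻¹·hr⁻¹; [NO]^2[O₂]^1 has units (mol·L⁻¹)^3.
Step 3: k = rate/([NO]^2[O₂]^1), so units of k = (mol·L⁻¹)^(1-3)·hr⁻¹ = (mol·L⁻¹)⁻²·hr⁻¹.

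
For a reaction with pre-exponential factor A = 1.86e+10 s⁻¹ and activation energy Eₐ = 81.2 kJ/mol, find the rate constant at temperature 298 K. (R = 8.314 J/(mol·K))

1.09e-04 s⁻¹

Step 1: Use the Arrhenius equation: k = A × exp(-Eₐ/RT)
Step 2: Convert Eₐ to J/mol: 81.2 kJ/mol = 81200 J/mol
Step 3: Calculate the exponent: -Eₐ/(RT) = -81200/(8.314 × 298) = -32.77402
Step 4: k = 1.86e+10 × exp(-32.77402)
Step 5: k = 1.86e+10 × 5.84015e-15 = 1.0863e-04 s⁻¹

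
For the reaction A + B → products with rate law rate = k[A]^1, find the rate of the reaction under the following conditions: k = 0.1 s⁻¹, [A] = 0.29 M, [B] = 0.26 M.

0.029 M/s

Step 1: The rate law is rate = k[A]^1
Step 2: Note that the rate does not depend on [B] (zero order in B).
Step 3: rate = 0.1 × (0.29)^1 = 0.029 M/s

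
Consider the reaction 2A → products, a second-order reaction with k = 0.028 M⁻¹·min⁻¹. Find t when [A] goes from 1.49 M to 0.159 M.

200.6 min

Step 1: For second-order: t = (1/[A] - 1/[A]₀)/k
Step 2: t = (1/0.159 - 1/1.49)/0.028
Step 3: t = (6.289 - 0.6711)/0.028
Step 4: t = 5.618/0.028 = 200.6 min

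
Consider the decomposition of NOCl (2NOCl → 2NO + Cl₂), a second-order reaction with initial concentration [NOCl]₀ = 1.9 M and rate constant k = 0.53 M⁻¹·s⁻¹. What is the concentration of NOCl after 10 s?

0.1716 M

Step 1: For a second-order reaction: 1/[NOCl] = 1/[NOCl]₀ + kt
Step 2: 1/[NOCl] = 1/1.9 + 0.53 × 10
Step 3: 1/[NOCl] = 0.5263 + 5.3 = 5.826
Step 4: [NOCl] = 1/5.826 = 0.1716 M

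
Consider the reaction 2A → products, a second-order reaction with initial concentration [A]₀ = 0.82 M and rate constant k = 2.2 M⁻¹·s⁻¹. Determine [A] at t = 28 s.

0.01592 M

Step 1: For a second-order reaction: 1/[A] = 1/[A]₀ + kt
Step 2: 1/[A] = 1/0.82 + 2.2 × 28
Step 3: 1/[A] = 1.22 + 61.6 = 62.82
Step 4: [A] = 1/62.82 = 0.01592 M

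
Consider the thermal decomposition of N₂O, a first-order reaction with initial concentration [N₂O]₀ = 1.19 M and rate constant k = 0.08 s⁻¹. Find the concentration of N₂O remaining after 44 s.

0.03522 M

Step 1: For a first-order reaction: [N₂O] = [N₂O]₀ × e^(-kt)
Step 2: [N₂O] = 1.19 × e^(-0.08 × 44)
Step 3: [N₂O] = 1.19 × e^(-3.52)
Step 4: [N₂O] = 1.19 × 0.0295994 = 0.03522 M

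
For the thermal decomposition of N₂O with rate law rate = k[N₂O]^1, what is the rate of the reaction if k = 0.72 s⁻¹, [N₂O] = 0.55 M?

0.396 M/s

Step 1: Identify the rate law: rate = k[N₂O]^1
Step 2: Substitute values: rate = 0.72 × (0.55)^1
Step 3: Calculate: rate = 0.72 × 0.55 = 0.396 M/s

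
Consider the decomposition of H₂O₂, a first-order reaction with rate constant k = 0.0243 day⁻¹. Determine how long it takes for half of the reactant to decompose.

28.52 day

Step 1: For a first-order reaction, t₁/₂ = ln(2)/k
Step 2: t₁/₂ = ln(2)/0.0243
Step 3: t₁/₂ = 0.6931/0.0243 = 28.52 day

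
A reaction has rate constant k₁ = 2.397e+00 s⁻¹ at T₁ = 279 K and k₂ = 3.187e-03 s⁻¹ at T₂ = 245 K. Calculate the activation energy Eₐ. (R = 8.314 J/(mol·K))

110.7 kJ/mol

Step 1: Use the two-temperature Arrhenius form: ln(k₂/k₁) = -Eₐ/R × (1/T₂ - 1/T₁)
Step 2: ln(k₂/k₁) = ln(3.187e-03/2.397e+00) = ln(0.00132958) = -6.62289
Step 3: 1/T₂ - 1/T₁ = 1/245 - 1/279 = 4.974033e-04 K⁻¹
Step 4: Eₐ = -R × ln(k₂/k₁) / (1/T₂ - 1/T₁) = -8.314 × -6.62289 / 4.974033e-04
Step 5: Eₐ = 1.1070e+05 J/mol = 110.7 kJ/mol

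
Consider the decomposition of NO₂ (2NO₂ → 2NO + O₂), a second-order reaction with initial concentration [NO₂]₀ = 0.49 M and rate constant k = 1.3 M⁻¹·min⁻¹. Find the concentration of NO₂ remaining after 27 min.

0.02692 M

Step 1: For a second-order reaction: 1/[NO₂] = 1/[NO₂]₀ + kt
Step 2: 1/[NO₂] = 1/0.49 + 1.3 × 27
Step 3: 1/[NO₂] = 2.041 + 35.1 = 37.14
Step 4: [NO₂] = 1/37.14 = 0.02692 M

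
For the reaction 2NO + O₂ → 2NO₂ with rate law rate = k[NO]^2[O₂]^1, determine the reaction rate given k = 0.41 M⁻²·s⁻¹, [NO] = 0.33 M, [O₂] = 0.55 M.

0.02456 M/s

Step 1: The rate law is rate = k[NO]^2[O₂]^1
Step 2: Substitute: rate = 0.41 × (0.33)^2 × (0.55)^1
Step 3: rate = 0.41 × 0.1089 × 0.55 = 0.024557 M/s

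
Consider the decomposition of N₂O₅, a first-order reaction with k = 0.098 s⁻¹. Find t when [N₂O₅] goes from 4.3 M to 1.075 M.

14.15 s

Step 1: For first-order: t = ln([N₂O₅]₀/[N₂O₅])/k
Step 2: t = ln(4.3/1.075)/0.098
Step 3: t = ln(4)/0.098
Step 4: t = 1.386/0.098 = 14.15 s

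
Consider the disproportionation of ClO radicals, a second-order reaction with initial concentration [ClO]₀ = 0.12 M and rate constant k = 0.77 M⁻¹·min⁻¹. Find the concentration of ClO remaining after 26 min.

0.03527 M

Step 1: For a second-order reaction: 1/[ClO] = 1/[ClO]₀ + kt
Step 2: 1/[ClO] = 1/0.12 + 0.77 × 26
Step 3: 1/[ClO] = 8.333 + 20.02 = 28.35
Step 4: [ClO] = 1/28.35 = 0.03527 M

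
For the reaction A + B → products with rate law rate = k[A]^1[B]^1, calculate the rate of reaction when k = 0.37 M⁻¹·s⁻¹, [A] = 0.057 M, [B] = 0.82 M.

0.01729 M/s

Step 1: The rate law is rate = k[A]^1[B]^1
Step 2: Substitute: rate = 0.37 × (0.057)^1 × (0.82)^1
Step 3: rate = 0.37 × 0.057 × 0.82 = 0.0172938 M/s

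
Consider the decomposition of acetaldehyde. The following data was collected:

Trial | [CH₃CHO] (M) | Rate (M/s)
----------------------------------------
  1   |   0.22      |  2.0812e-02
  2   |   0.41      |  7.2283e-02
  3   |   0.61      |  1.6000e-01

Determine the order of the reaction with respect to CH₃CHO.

second order (2)

Step 1: Compare trials to find order n where rate₂/rate₁ = ([CH₃CHO]₂/[CH₃CHO]₁)^n
Step 2: rate₂/rate₁ = 7.2283e-02/2.0812e-02 = 3.473
Step 3: [CH₃CHO]₂/[CH₃CHO]₁ = 0.41/0.22 = 1.864
Step 4: n = ln(3.473)/ln(1.864) = 2.00 ≈ 2
Step 5: The reaction is second order in CH₃CHO.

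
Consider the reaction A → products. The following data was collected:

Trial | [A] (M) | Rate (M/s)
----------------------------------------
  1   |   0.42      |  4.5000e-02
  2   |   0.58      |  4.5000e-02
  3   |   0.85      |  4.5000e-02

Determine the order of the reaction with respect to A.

zeroth order (0)

Step 1: Compare trials - when concentration changes, rate stays constant.
Step 2: rate₂/rate₁ = 4.5000e-02/4.5000e-02 = 1
Step 3: [A]₂/[A]₁ = 0.58/0.42 = 1.381
Step 4: Since rate ratio ≈ (conc ratio)^0, the reaction is zeroth order.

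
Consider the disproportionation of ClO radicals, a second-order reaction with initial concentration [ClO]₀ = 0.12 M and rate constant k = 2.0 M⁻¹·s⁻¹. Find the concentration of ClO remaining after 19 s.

0.02158 M

Step 1: For a second-order reaction: 1/[ClO] = 1/[ClO]₀ + kt
Step 2: 1/[ClO] = 1/0.12 + 2.0 × 19
Step 3: 1/[ClO] = 8.333 + 38 = 46.33
Step 4: [ClO] = 1/46.33 = 0.02158 M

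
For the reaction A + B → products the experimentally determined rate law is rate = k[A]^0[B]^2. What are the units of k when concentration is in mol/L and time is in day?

(mol/L)⁻¹·day⁻¹

Step 1: Overall order = 0 + 2 = 2.
Step 2: rate has units mol/L·day⁻¹; [A]^0[B]^2 has units (mol/L)^2.
Step 3: k = rate/([A]^0[B]^2), so units of k = (mol/L)^(1-2)·day⁻¹ = (mol/L)⁻¹·day⁻¹.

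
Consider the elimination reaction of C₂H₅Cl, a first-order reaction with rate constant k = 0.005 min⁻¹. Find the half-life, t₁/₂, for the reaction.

138.6 min

Step 1: For a first-order reaction, t₁/₂ = ln(2)/k
Step 2: t₁/₂ = ln(2)/0.005
Step 3: t₁/₂ = 0.6931/0.005 = 138.6 min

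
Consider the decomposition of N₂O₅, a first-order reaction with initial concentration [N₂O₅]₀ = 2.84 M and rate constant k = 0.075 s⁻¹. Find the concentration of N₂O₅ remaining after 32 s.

0.2576 M

Step 1: For a first-order reaction: [N₂O₅] = [N₂O₅]₀ × e^(-kt)
Step 2: [N₂O₅] = 2.84 × e^(-0.075 × 32)
Step 3: [N₂O₅] = 2.84 × e^(-2.4)
Step 4: [N₂O₅] = 2.84 × 0.090718 = 0.2576 M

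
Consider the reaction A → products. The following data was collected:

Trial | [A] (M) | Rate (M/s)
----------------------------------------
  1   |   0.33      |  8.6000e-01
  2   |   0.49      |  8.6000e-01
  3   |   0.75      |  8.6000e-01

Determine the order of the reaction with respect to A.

zeroth order (0)

Step 1: Compare trials - when concentration changes, rate stays constant.
Step 2: rate₂/rate₁ = 8.6000e-01/8.6000e-01 = 1
Step 3: [A]₂/[A]₁ = 0.49/0.33 = 1.485
Step 4: Since rate ratio ≈ (conc ratio)^0, the reaction is zeroth order.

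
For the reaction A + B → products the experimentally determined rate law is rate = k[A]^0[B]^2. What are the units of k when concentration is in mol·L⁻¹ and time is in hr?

(mol·L⁻¹)⁻¹·hr⁻¹

Step 1: Overall order = 0 + 2 = 2.
Step 2: rate has units mol·L⁻¹·hr⁻¹; [A]^0[B]^2 has units (mol·L⁻¹)^2.
Step 3: k = rate/([A]^0[B]^2), so units of k = (mol·L⁻¹)^(1-2)·hr⁻¹ = (mol·L⁻¹)⁻¹·hr⁻¹.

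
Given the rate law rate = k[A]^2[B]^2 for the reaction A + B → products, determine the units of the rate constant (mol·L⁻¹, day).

(mol·L⁻¹)⁻³·day⁻¹

Step 1: Overall order = 2 + 2 = 4.
Step 2: rate has units mol·L⁻¹·day⁻¹; [A]^2[B]^2 has units (mol·L⁻¹)^4.
Step 3: k = rate/([A]^2[B]^2), so units of k = (mol·L⁻¹)^(1-4)·day⁻¹ = (mol·L⁻¹)⁻³·day⁻¹.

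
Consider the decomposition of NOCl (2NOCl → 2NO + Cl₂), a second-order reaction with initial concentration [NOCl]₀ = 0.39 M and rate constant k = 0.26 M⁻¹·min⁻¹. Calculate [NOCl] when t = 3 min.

0.299 M

Step 1: For a second-order reaction: 1/[NOCl] = 1/[NOCl]₀ + kt
Step 2: 1/[NOCl] = 1/0.39 + 0.26 × 3
Step 3: 1/[NOCl] = 2.564 + 0.78 = 3.344
Step 4: [NOCl] = 1/3.344 = 0.299 M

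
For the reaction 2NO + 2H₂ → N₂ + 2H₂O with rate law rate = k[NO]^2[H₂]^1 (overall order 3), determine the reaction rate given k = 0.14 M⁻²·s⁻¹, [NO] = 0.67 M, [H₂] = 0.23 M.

0.01445 M/s

Step 1: The rate law is rate = k[NO]^2[H₂]^1, overall order = 2+1 = 3
Step 2: Substitute values: rate = 0.14 × (0.67)^2 × (0.23)^1
Step 3: rate = 0.14 × 0.4489 × 0.23 = 0.0144546 M/s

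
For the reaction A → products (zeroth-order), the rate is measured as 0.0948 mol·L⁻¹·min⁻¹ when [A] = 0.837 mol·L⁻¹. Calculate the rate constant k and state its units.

0.0948 mol·L⁻¹·min⁻¹

Step 1: For a zeroth-order reaction, rate = k (independent of concentration).
Step 2: k = rate = 0.0948 mol·L⁻¹·min⁻¹.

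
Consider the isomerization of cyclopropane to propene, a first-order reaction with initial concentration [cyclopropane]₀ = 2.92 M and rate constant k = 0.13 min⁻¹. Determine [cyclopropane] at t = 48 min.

0.005694 M

Step 1: For a first-order reaction: [cyclopropane] = [cyclopropane]₀ × e^(-kt)
Step 2: [cyclopropane] = 2.92 × e^(-0.13 × 48)
Step 3: [cyclopropane] = 2.92 × e^(-6.24)
Step 4: [cyclopropane] = 2.92 × 0.00194986 = 0.005694 M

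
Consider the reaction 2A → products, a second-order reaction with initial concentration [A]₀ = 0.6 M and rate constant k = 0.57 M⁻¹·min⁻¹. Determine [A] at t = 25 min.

0.06283 M

Step 1: For a second-order reaction: 1/[A] = 1/[A]₀ + kt
Step 2: 1/[A] = 1/0.6 + 0.57 × 25
Step 3: 1/[A] = 1.667 + 14.25 = 15.92
Step 4: [A] = 1/15.92 = 0.06283 M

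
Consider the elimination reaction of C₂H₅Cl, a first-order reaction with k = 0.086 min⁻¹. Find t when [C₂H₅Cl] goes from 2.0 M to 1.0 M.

8.06 min

Step 1: For first-order: t = ln([C₂H₅Cl]₀/[C₂H₅Cl])/k
Step 2: t = ln(2.0/1.0)/0.086
Step 3: t = ln(2)/0.086
Step 4: t = 0.6931/0.086 = 8.06 min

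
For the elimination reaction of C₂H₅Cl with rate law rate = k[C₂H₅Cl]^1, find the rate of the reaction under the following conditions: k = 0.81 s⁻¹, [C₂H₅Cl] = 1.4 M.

1.134 M/s

Step 1: Identify the rate law: rate = k[C₂H₅Cl]^1
Step 2: Substitute values: rate = 0.81 × (1.4)^1
Step 3: Calculate: rate = 0.81 × 1.4 = 1.134 M/s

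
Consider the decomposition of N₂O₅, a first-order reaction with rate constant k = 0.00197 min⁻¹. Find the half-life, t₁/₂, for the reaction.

351.9 min

Step 1: For a first-order reaction, t₁/₂ = ln(2)/k
Step 2: t₁/₂ = ln(2)/0.00197
Step 3: t₁/₂ = 0.6931/0.00197 = 351.9 min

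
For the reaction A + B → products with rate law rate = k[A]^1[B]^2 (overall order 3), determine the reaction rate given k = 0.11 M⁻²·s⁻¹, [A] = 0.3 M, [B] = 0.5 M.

0.00825 M/s

Step 1: The rate law is rate = k[A]^1[B]^2, overall order = 1+2 = 3
Step 2: Substitute values: rate = 0.11 × (0.3)^1 × (0.5)^2
Step 3: rate = 0.11 × 0.3 × 0.25 = 0.00825 M/s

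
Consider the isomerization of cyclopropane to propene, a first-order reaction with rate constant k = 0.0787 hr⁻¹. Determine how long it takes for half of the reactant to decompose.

8.807 hr

Step 1: For a first-order reaction, t₁/₂ = ln(2)/k
Step 2: t₁/₂ = ln(2)/0.0787
Step 3: t₁/₂ = 0.6931/0.0787 = 8.807 hr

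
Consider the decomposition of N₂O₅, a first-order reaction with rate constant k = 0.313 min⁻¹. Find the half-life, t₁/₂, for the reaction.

2.215 min

Step 1: For a first-order reaction, t₁/₂ = ln(2)/k
Step 2: t₁/₂ = ln(2)/0.313
Step 3: t₁/₂ = 0.6931/0.313 = 2.215 min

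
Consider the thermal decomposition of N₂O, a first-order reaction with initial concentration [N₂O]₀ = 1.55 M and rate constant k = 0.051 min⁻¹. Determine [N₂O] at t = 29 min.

0.3532 M

Step 1: For a first-order reaction: [N₂O] = [N₂O]₀ × e^(-kt)
Step 2: [N₂O] = 1.55 × e^(-0.051 × 29)
Step 3: [N₂O] = 1.55 × e^(-1.479)
Step 4: [N₂O] = 1.55 × 0.227865 = 0.3532 M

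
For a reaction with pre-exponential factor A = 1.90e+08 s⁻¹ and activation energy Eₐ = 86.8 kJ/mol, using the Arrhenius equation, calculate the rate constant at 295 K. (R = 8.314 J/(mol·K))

8.11e-08 s⁻¹

Step 1: Use the Arrhenius equation: k = A × exp(-Eₐ/RT)
Step 2: Convert Eₐ to J/mol: 86.8 kJ/mol = 86800 J/mol
Step 3: Calculate the exponent: -Eₐ/(RT) = -86800/(8.314 × 295) = -35.39058
Step 4: k = 1.90e+08 × exp(-35.39058)
Step 5: k = 1.90e+08 × 4.26645e-16 = 8.1063e-08 s⁻¹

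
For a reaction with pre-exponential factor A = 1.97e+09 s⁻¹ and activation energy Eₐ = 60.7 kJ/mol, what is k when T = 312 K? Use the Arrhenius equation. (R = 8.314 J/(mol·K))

1.35e-01 s⁻¹

Step 1: Use the Arrhenius equation: k = A × exp(-Eₐ/RT)
Step 2: Convert Eₐ to J/mol: 60.7 kJ/mol = 60700 J/mol
Step 3: Calculate the exponent: -Eₐ/(RT) = -60700/(8.314 × 312) = -23.40044
Step 4: k = 1.97e+09 × exp(-23.40044)
Step 5: k = 1.97e+09 × 6.87572e-11 = 1.3545e-01 s⁻¹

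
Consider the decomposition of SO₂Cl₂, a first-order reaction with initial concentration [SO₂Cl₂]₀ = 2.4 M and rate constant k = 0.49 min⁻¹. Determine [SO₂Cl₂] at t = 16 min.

0.0009448 M

Step 1: For a first-order reaction: [SO₂Cl₂] = [SO₂Cl₂]₀ × e^(-kt)
Step 2: [SO₂Cl₂] = 2.4 × e^(-0.49 × 16)
Step 3: [SO₂Cl₂] = 2.4 × e^(-7.84)
Step 4: [SO₂Cl₂] = 2.4 × 0.000393669 = 0.0009448 M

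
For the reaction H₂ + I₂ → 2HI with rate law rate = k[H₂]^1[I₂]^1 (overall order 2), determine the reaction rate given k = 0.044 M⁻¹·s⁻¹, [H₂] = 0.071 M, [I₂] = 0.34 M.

0.001062 M/s

Step 1: The rate law is rate = k[H₂]^1[I₂]^1, overall order = 1+1 = 2
Step 2: Substitute values: rate = 0.044 × (0.071)^1 × (0.34)^1
Step 3: rate = 0.044 × 0.071 × 0.34 = 0.00106216 M/s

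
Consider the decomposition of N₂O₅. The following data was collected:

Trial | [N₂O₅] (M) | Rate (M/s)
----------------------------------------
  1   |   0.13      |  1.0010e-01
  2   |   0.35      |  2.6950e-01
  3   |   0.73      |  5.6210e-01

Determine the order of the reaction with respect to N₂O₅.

first order (1)

Step 1: Compare trials to find order n where rate₂/rate₁ = ([N₂O₅]₂/[N₂O₅]₁)^n
Step 2: rate₂/rate₁ = 2.6950e-01/1.0010e-01 = 2.692
Step 3: [N₂O₅]₂/[N₂O₅]₁ = 0.35/0.13 = 2.692
Step 4: n = ln(2.692)/ln(2.692) = 1.00 ≈ 1
Step 5: The reaction is first order in N₂O₅.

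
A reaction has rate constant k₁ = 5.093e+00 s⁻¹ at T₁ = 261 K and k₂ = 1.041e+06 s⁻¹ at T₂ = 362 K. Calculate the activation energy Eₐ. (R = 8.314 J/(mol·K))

95.1 kJ/mol

Step 1: Use the two-temperature Arrhenius form: ln(k₂/k₁) = -Eₐ/R × (1/T₂ - 1/T₁)
Step 2: ln(k₂/k₁) = ln(1.041e+06/5.093e+00) = ln(204398) = 12.2278
Step 3: 1/T₂ - 1/T₁ = 1/362 - 1/261 = -1.068987e-03 K⁻¹
Step 4: Eₐ = -R × ln(k₂/k₁) / (1/T₂ - 1/T₁) = -8.314 × 12.2278 / -1.068987e-03
Step 5: Eₐ = 9.5101e+04 J/mol = 95.1 kJ/mol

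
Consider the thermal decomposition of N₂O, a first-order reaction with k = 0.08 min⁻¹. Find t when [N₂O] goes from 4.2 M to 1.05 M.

17.33 min

Step 1: For first-order: t = ln([N₂O]₀/[N₂O])/k
Step 2: t = ln(4.2/1.05)/0.08
Step 3: t = ln(4)/0.08
Step 4: t = 1.386/0.08 = 17.33 min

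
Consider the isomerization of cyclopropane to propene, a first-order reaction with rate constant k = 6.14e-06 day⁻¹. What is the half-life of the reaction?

1.129e+05 day

Step 1: For a first-order reaction, t₁/₂ = ln(2)/k
Step 2: t₁/₂ = ln(2)/6.14e-06
Step 3: t₁/₂ = 0.6931/6.14e-06 = 1.129e+05 day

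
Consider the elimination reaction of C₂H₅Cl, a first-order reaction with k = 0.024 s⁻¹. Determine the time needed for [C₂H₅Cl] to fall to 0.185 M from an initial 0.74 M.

57.76 s

Step 1: For first-order: t = ln([C₂H₅Cl]₀/[C₂H₅Cl])/k
Step 2: t = ln(0.74/0.185)/0.024
Step 3: t = ln(4)/0.024
Step 4: t = 1.386/0.024 = 57.76 s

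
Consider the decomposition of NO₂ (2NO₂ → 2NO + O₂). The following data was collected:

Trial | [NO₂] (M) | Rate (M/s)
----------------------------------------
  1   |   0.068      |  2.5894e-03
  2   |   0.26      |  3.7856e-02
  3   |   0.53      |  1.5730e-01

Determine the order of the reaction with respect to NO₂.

second order (2)

Step 1: Compare trials to find order n where rate₂/rate₁ = ([NO₂]₂/[NO₂]₁)^n
Step 2: rate₂/rate₁ = 3.7856e-02/2.5894e-03 = 14.62
Step 3: [NO₂]₂/[NO₂]₁ = 0.26/0.068 = 3.824
Step 4: n = ln(14.62)/ln(3.824) = 2.00 ≈ 2
Step 5: The reaction is second order in NO₂.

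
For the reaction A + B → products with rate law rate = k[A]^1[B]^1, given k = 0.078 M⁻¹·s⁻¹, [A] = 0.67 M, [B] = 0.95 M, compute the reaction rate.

0.04965 M/s

Step 1: The rate law is rate = k[A]^1[B]^1
Step 2: Substitute: rate = 0.078 × (0.67)^1 × (0.95)^1
Step 3: rate = 0.078 × 0.67 × 0.95 = 0.049647 M/s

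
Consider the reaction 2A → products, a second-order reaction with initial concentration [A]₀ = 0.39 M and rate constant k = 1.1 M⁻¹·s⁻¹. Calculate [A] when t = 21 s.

0.03896 M

Step 1: For a second-order reaction: 1/[A] = 1/[A]₀ + kt
Step 2: 1/[A] = 1/0.39 + 1.1 × 21
Step 3: 1/[A] = 2.564 + 23.1 = 25.66
Step 4: [A] = 1/25.66 = 0.03896 M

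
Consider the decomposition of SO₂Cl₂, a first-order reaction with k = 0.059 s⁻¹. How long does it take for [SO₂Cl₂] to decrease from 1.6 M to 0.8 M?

11.75 s

Step 1: For first-order: t = ln([SO₂Cl₂]₀/[SO₂Cl₂])/k
Step 2: t = ln(1.6/0.8)/0.059
Step 3: t = ln(2)/0.059
Step 4: t = 0.6931/0.059 = 11.75 s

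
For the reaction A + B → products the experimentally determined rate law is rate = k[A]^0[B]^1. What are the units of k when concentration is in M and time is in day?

day⁻¹

Step 1: Overall order = 0 + 1 = 1.
Step 2: rate has units M·day⁻¹; [A]^0[B]^1 has units M^1.
Step 3: k = rate/([A]^0[B]^1), so units of k = M^(1-1)·day⁻¹ = day⁻¹.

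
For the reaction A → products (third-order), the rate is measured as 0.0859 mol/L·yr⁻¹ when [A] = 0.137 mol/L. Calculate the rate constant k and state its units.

33.41 (mol/L)⁻²·yr⁻¹

Step 1: rate = k[A]^3, so k = rate / [A]^3.
Step 2: k = 0.0859 / (0.137)^3 = 0.0859 / 0.002571.
Step 3: k = 33.41 (mol/L)⁻²·yr⁻¹.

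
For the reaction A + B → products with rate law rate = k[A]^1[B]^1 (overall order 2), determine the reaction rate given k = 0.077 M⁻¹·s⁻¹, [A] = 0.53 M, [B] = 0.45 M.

0.01836 M/s

Step 1: The rate law is rate = k[A]^1[B]^1, overall order = 1+1 = 2
Step 2: Substitute values: rate = 0.077 × (0.53)^1 × (0.45)^1
Step 3: rate = 0.077 × 0.53 × 0.45 = 0.0183645 M/s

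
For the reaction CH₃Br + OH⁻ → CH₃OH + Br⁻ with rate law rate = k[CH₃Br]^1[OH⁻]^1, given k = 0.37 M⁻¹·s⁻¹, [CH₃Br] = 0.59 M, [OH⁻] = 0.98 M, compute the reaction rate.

0.2139 M/s

Step 1: The rate law is rate = k[CH₃Br]^1[OH⁻]^1
Step 2: Substitute: rate = 0.37 × (0.59)^1 × (0.98)^1
Step 3: rate = 0.37 × 0.59 × 0.98 = 0.213934 M/s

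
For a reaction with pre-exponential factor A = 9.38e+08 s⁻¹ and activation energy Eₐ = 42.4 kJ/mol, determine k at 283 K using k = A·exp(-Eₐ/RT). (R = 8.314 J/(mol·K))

1.40e+01 s⁻¹

Step 1: Use the Arrhenius equation: k = A × exp(-Eₐ/RT)
Step 2: Convert Eₐ to J/mol: 42.4 kJ/mol = 42400 J/mol
Step 3: Calculate the exponent: -Eₐ/(RT) = -42400/(8.314 × 283) = -18.02061
Step 4: k = 9.38e+08 × exp(-18.02061)
Step 5: k = 9.38e+08 × 1.49193e-08 = 1.3994e+01 s⁻¹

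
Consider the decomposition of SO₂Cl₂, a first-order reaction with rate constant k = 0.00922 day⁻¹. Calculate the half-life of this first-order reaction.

75.18 day

Step 1: For a first-order reaction, t₁/₂ = ln(2)/k
Step 2: t₁/₂ = ln(2)/0.00922
Step 3: t₁/₂ = 0.6931/0.00922 = 75.18 day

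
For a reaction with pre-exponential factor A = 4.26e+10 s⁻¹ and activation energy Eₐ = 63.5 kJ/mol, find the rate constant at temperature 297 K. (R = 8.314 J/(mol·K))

2.89e-01 s⁻¹

Step 1: Use the Arrhenius equation: k = A × exp(-Eₐ/RT)
Step 2: Convert Eₐ to J/mol: 63.5 kJ/mol = 63500 J/mol
Step 3: Calculate the exponent: -Eₐ/(RT) = -63500/(8.314 × 297) = -25.71623
Step 4: k = 4.26e+10 × exp(-25.71623)
Step 5: k = 4.26e+10 × 6.78552e-12 = 2.8906e-01 s⁻¹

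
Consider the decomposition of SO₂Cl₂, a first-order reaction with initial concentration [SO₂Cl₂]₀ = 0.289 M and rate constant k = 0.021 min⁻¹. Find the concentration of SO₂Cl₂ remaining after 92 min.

0.04186 M

Step 1: For a first-order reaction: [SO₂Cl₂] = [SO₂Cl₂]₀ × e^(-kt)
Step 2: [SO₂Cl₂] = 0.289 × e^(-0.021 × 92)
Step 3: [SO₂Cl₂] = 0.289 × e^(-1.932)
Step 4: [SO₂Cl₂] = 0.289 × 0.144858 = 0.04186 M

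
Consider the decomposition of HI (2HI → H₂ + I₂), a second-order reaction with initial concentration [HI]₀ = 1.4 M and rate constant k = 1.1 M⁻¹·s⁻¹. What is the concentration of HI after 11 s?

0.07804 M

Step 1: For a second-order reaction: 1/[HI] = 1/[HI]₀ + kt
Step 2: 1/[HI] = 1/1.4 + 1.1 × 11
Step 3: 1/[HI] = 0.7143 + 12.1 = 12.81
Step 4: [HI] = 1/12.81 = 0.07804 M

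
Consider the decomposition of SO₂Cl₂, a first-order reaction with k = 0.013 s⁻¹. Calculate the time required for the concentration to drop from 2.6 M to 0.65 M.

106.6 s

Step 1: For first-order: t = ln([SO₂Cl₂]₀/[SO₂Cl₂])/k
Step 2: t = ln(2.6/0.65)/0.013
Step 3: t = ln(4)/0.013
Step 4: t = 1.386/0.013 = 106.6 s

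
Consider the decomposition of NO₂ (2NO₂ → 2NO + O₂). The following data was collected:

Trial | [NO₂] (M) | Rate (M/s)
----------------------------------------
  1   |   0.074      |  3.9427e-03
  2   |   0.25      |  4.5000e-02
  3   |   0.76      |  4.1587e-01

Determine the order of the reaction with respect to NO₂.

second order (2)

Step 1: Compare trials to find order n where rate₂/rate₁ = ([NO₂]₂/[NO₂]₁)^n
Step 2: rate₂/rate₁ = 4.5000e-02/3.9427e-03 = 11.41
Step 3: [NO₂]₂/[NO₂]₁ = 0.25/0.074 = 3.378
Step 4: n = ln(11.41)/ln(3.378) = 2.00 ≈ 2
Step 5: The reaction is second order in NO₂.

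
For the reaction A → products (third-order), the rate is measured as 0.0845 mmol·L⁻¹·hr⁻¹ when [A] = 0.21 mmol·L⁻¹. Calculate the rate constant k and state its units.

9.124 (mmol·L⁻¹)⁻²·hr⁻¹

Step 1: rate = k[A]^3, so k = rate / [A]^3.
Step 2: k = 0.0845 / (0.21)^3 = 0.0845 / 0.009261.
Step 3: k = 9.124 (mmol·L⁻¹)⁻²·hr⁻¹.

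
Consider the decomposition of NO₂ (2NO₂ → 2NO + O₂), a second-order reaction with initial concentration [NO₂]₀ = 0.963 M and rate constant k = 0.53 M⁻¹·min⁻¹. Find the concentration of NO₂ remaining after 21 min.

0.08218 M

Step 1: For a second-order reaction: 1/[NO₂] = 1/[NO₂]₀ + kt
Step 2: 1/[NO₂] = 1/0.963 + 0.53 × 21
Step 3: 1/[NO₂] = 1.038 + 11.13 = 12.17
Step 4: [NO₂] = 1/12.17 = 0.08218 M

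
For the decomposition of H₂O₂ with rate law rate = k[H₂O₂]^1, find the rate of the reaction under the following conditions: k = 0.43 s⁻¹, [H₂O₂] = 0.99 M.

0.4257 M/s

Step 1: Identify the rate law: rate = k[H₂O₂]^1
Step 2: Substitute values: rate = 0.43 × (0.99)^1
Step 3: Calculate: rate = 0.43 × 0.99 = 0.4257 M/s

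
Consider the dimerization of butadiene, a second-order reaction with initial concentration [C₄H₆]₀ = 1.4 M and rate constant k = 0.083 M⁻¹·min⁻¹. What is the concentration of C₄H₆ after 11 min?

0.6145 M

Step 1: For a second-order reaction: 1/[C₄H₆] = 1/[C₄H₆]₀ + kt
Step 2: 1/[C₄H₆] = 1/1.4 + 0.083 × 11
Step 3: 1/[C₄H₆] = 0.7143 + 0.913 = 1.627
Step 4: [C₄H₆] = 1/1.627 = 0.6145 M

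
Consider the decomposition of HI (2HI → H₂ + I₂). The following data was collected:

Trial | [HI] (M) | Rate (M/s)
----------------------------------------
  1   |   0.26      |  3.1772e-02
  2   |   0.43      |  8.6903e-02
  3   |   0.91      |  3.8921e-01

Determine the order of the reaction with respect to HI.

second order (2)

Step 1: Compare trials to find order n where rate₂/rate₁ = ([HI]₂/[HI]₁)^n
Step 2: rate₂/rate₁ = 8.6903e-02/3.1772e-02 = 2.735
Step 3: [HI]₂/[HI]₁ = 0.43/0.26 = 1.654
Step 4: n = ln(2.735)/ln(1.654) = 2.00 ≈ 2
Step 5: The reaction is second order in HI.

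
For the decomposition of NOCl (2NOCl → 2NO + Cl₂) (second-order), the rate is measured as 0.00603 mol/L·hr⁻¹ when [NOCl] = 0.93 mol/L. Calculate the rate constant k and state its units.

0.006972 (mol/L)⁻¹·hr⁻¹

Step 1: rate = k[NOCl]^2, so k = rate / [NOCl]^2.
Step 2: k = 0.00603 / (0.93)^2 = 0.00603 / 0.8649.
Step 3: k = 0.006972 (mol/L)⁻¹·hr⁻¹.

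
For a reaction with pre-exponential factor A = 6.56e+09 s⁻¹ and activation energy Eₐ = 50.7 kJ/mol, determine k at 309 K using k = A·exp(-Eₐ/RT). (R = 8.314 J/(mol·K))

1.76e+01 s⁻¹

Step 1: Use the Arrhenius equation: k = A × exp(-Eₐ/RT)
Step 2: Convert Eₐ to J/mol: 50.7 kJ/mol = 50700 J/mol
Step 3: Calculate the exponent: -Eₐ/(RT) = -50700/(8.314 × 309) = -19.73511
Step 4: k = 6.56e+09 × exp(-19.73511)
Step 5: k = 6.56e+09 × 2.68628e-09 = 1.7622e+01 s⁻¹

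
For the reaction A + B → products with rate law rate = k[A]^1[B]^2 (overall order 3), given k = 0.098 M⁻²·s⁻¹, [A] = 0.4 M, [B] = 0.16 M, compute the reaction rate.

0.001004 M/s

Step 1: The rate law is rate = k[A]^1[B]^2, overall order = 1+2 = 3
Step 2: Substitute values: rate = 0.098 × (0.4)^1 × (0.16)^2
Step 3: rate = 0.098 × 0.4 × 0.0256 = 0.00100352 M/s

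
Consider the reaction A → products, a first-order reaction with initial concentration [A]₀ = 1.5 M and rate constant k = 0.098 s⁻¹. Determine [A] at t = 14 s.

0.3804 M

Step 1: For a first-order reaction: [A] = [A]₀ × e^(-kt)
Step 2: [A] = 1.5 × e^(-0.098 × 14)
Step 3: [A] = 1.5 × e^(-1.372)
Step 4: [A] = 1.5 × 0.253599 = 0.3804 M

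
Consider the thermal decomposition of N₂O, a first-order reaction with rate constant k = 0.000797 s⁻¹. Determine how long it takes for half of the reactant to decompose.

869.7 s

Step 1: For a first-order reaction, t₁/₂ = ln(2)/k
Step 2: t₁/₂ = ln(2)/0.000797
Step 3: t₁/₂ = 0.6931/0.000797 = 869.7 s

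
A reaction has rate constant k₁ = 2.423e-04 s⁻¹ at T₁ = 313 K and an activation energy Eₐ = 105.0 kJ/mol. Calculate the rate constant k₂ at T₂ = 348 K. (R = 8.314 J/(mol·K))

1.402e-02 s⁻¹

Step 1: Use the two-temperature Arrhenius form: ln(k₂/k₁) = -Eₐ/R × (1/T₂ - 1/T₁)
Step 2: Convert Eₐ to J/mol: 105.0 kJ/mol = 105000 J/mol
Step 3: 1/T₂ - 1/T₁ = 1/348 - 1/313 = -3.213250e-04 K⁻¹
Step 4: ln(k₂/k₁) = -105000/8.314 × -3.213250e-04 = 4.05811
Step 5: k₂ = k₁ × exp(4.05811) = 2.423e-04 × 5.78648e+01 = 1.402e-02 s⁻¹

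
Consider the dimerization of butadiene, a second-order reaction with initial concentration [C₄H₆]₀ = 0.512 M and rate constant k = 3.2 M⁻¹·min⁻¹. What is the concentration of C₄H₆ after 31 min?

0.009886 M

Step 1: For a second-order reaction: 1/[C₄H₆] = 1/[C₄H₆]₀ + kt
Step 2: 1/[C₄H₆] = 1/0.512 + 3.2 × 31
Step 3: 1/[C₄H₆] = 1.953 + 99.2 = 101.2
Step 4: [C₄H₆] = 1/101.2 = 0.009886 M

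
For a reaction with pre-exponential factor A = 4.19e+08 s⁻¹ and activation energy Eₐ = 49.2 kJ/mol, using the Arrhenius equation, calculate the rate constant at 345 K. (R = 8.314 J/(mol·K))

1.49e+01 s⁻¹

Step 1: Use the Arrhenius equation: k = A × exp(-Eₐ/RT)
Step 2: Convert Eₐ to J/mol: 49.2 kJ/mol = 49200 J/mol
Step 3: Calculate the exponent: -Eₐ/(RT) = -49200/(8.314 × 345) = -17.15284
Step 4: k = 4.19e+08 × exp(-17.15284)
Step 5: k = 4.19e+08 × 3.55317e-08 = 1.4888e+01 s⁻¹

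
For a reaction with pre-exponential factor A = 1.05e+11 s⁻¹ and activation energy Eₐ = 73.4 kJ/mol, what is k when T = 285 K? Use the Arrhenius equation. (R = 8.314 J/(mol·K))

3.70e-03 s⁻¹

Step 1: Use the Arrhenius equation: k = A × exp(-Eₐ/RT)
Step 2: Convert Eₐ to J/mol: 73.4 kJ/mol = 73400 J/mol
Step 3: Calculate the exponent: -Eₐ/(RT) = -73400/(8.314 × 285) = -30.97713
Step 4: k = 1.05e+11 × exp(-30.97713)
Step 5: k = 1.05e+11 × 3.52211e-14 = 3.6982e-03 s⁻¹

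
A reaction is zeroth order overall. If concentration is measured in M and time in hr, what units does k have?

M·hr⁻¹

Step 1: For overall order n, rate = k × (concentration)^n.
Step 2: Rate has units M·hr⁻¹; concentration term has units M^0.
Step 3: k = rate / (concentration)^n, so units of k = M^(1-0)·hr⁻¹ = M·hr⁻¹.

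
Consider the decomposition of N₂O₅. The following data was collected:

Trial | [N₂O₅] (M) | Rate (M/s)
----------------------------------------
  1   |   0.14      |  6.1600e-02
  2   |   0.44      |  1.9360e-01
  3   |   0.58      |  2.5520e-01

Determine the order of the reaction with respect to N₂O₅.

first order (1)

Step 1: Compare trials to find order n where rate₂/rate₁ = ([N₂O₅]₂/[N₂O₅]₁)^n
Step 2: rate₂/rate₁ = 1.9360e-01/6.1600e-02 = 3.143
Step 3: [N₂O₅]₂/[N₂O₅]₁ = 0.44/0.14 = 3.143
Step 4: n = ln(3.143)/ln(3.143) = 1.00 ≈ 1
Step 5: The reaction is first order in N₂O₅.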